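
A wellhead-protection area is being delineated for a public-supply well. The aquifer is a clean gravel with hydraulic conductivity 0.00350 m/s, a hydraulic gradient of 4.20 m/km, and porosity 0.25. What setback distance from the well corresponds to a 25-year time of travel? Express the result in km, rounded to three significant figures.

46.4 km

K = 0.00350 m/s × 86400 s/d = 302.4 m/d
Darcy flux q = K·i = 302.4 × 0.0042 = 1.270 m/d
Seepage velocity v = q / n = 1.270 / 0.25 = 5.080 m/d
T = 25 yr × 365 = 9125 d
L = v × T = 5.080 × 9125 = 46360 m
   = 46.4 km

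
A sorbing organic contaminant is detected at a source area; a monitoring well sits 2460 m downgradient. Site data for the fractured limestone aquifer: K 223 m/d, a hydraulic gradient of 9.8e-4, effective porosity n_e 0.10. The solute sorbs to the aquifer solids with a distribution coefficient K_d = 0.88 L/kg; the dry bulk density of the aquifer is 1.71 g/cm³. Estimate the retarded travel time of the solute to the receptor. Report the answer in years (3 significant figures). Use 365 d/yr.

Specific discharge q = 223 × 9.8e-4 = 0.2185 m/d
v = Ki/n = 223·9.8e-4/0.10 = 2.185 m/d
Retardation R = 1 + ρ_b·K_d/n = 1 + 1.71×0.88/0.10 = 16.05
Contaminant velocity v_c = v/R = 2.185/16.05 = 0.1362 m/d
t = L/v_c = 2460/0.1362 = 18060 d
   = 18060/365 = 49.5 yr

49.5 years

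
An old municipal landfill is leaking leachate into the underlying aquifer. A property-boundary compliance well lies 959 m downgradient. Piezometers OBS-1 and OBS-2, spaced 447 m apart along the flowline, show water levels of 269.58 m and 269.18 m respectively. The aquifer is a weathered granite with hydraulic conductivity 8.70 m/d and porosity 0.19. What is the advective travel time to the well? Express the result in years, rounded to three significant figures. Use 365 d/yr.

Hydraulic gradient i = (269.58 − 269.18) / 447 = 0.40 / 447 = 8.949e-4
q = Ki = 8.70 × 8.949e-4 = 0.007785 m/d
v_s = q/n_e = 0.007785/0.19 = 0.04097 m/d
t = L / v = 959 / 0.04097 = 23400 d
   = 23400 / 365 = 64.1 yr

64.1 years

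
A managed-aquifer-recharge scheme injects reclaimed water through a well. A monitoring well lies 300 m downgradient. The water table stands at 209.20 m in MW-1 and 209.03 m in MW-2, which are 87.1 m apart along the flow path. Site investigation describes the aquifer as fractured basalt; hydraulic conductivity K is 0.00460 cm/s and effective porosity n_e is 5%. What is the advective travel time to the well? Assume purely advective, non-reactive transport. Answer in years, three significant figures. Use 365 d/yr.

Hydraulic gradient i = (209.20 − 209.03) / 87.1 = 0.17 / 87.1 = 0.001952
K = 0.00460 cm/s × 864 = 3.974 m/d
Specific discharge q = 3.974 × 0.001952 = 0.007757 m/d
v = Ki/n = 3.974·0.001952/0.05 = 0.1551 m/d
t = L / v = 300 / 0.1551 = 1934 d
   = 1934 / 365 = 5.30 yr

5.30 years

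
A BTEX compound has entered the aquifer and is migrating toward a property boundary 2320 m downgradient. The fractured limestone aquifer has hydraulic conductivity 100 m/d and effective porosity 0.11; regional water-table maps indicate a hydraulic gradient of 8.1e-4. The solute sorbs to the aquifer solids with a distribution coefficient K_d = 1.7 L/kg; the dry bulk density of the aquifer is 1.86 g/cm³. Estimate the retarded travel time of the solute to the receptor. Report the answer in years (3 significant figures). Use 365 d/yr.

Specific discharge q = 100 × 8.1e-4 = 0.08100 m/d
v = Ki/n = 100·8.1e-4/0.11 = 0.7364 m/d
Retardation R = 1 + ρ_b·K_d/n = 1 + 1.86×1.7/0.11 = 29.75
Contaminant velocity v_c = v/R = 0.7364/29.75 = 0.02476 m/d
t = L/v_c = 2320/0.02476 = 93720 d
   = 93720/365 = 257 yr

257 years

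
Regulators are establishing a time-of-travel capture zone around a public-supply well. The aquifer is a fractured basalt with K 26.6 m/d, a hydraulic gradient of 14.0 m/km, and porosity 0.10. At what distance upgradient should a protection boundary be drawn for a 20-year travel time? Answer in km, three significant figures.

27.2 km

Specific discharge q = 26.6 × 0.014 = 0.3724 m/d
v_s = q/n_e = 0.3724/0.10 = 3.724 m/d
T = 20 yr × 365 = 7300 d
L = v × T = 3.724 × 7300 = 27190 m
   = 27.2 km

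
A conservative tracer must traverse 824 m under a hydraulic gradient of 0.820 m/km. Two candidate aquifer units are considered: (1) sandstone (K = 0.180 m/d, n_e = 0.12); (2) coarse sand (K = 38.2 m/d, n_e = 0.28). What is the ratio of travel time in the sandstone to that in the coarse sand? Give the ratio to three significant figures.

Unit 1 (sandstone): v = 0.180×8.2e-4/0.12 = 0.001230 m/d, t = 824/0.001230 = 669900 d
Unit 2 (coarse sand): v = 38.2×8.2e-4/0.28 = 0.1119 m/d, t = 824/0.1119 = 7366 d
t(sandstone) / t(coarse sand) = 669900/7366 = 91.0

91.0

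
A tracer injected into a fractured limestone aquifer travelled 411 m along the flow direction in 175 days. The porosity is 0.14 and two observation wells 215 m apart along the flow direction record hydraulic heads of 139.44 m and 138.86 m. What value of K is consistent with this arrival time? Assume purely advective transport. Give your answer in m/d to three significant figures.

Hydraulic gradient i = (139.44 − 138.86) / 215 = 0.58 / 215 = 0.002698
v = L / t = 411 / 175 = 2.349 m/d
K = v · n / i = 2.349 × 0.14 / 0.002698 = 122 m/d

122 m/d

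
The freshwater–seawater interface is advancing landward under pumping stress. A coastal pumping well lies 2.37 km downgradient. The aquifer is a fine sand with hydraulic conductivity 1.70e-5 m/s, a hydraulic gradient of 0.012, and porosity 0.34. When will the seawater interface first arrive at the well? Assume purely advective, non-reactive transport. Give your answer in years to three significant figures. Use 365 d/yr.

K = 1.70e-5 m/s × 86400 s/d = 1.469 m/d
q = Ki = 1.469 × 0.012 = 0.01763 m/d
v_s = q/n_e = 0.01763/0.34 = 0.05184 m/d
L = 2.37 km = 2370 m
t = L / v = 2370 / 0.05184 = 45720 d
   = 45720 / 365 = 125 yr

125 years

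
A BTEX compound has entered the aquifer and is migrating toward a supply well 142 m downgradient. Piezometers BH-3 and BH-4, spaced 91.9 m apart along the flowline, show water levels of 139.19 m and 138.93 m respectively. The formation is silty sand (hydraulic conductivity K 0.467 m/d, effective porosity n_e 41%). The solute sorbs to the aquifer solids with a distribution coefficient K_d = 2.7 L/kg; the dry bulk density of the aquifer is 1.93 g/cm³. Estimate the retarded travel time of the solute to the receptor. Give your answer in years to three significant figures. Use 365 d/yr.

1660 years

Hydraulic gradient i = (139.19 − 138.93) / 91.9 = 0.26 / 91.9 = 0.002829
Darcy flux q = K·i = 0.467 × 0.002829 = 0.001321 m/d
Average linear velocity = 0.001321 / 0.41 = 0.003222 m/d
Retardation R = 1 + ρ_b·K_d/n = 1 + 1.93×2.7/0.41 = 13.71
Contaminant velocity v_c = v/R = 0.003222/13.71 = 2.351e-4 m/d
t = L/v_c = 142/2.351e-4 = 604100 d
   = 604100/365 = 1660 yr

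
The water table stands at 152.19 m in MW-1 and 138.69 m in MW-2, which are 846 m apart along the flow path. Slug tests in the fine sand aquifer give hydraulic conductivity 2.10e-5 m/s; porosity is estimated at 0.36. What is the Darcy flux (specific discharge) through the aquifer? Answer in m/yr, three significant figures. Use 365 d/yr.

Hydraulic gradient i = (152.19 − 138.69) / 846 = 13.50 / 846 = 0.01596
K = 2.10e-5 m/s × 86400 s/d = 1.814 m/d
Specific discharge q = 1.814 × 0.01596 = 0.02895 m/d
   = 0.02895 × 365 = 10.6 m/yr

10.6 m/yr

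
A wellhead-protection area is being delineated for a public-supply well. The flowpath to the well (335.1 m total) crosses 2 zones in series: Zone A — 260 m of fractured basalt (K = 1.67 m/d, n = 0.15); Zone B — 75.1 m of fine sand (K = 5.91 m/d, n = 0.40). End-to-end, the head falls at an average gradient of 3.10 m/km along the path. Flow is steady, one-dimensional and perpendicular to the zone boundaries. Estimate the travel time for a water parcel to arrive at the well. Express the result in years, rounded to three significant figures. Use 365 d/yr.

30.7 years

Continuity: the same q passes through each zone, so ΔH = q·Σ(L_j/K_j) — the zones act as resistances in series.
Σ(L/K) = 260/1.67 + 75.1/5.91 = 155.7 + 12.71 = 168.4 d
K_eq = L_total / Σ(L/K) = 335.1 / 168.4 = 1.990 m/d
q = K_eq · i = 1.990 × 0.0031 = 0.006169 m/d (same in every zone)
Zone A: v = q/n = 0.006169/0.15 = 0.04113 m/d → t_A = 260/0.04113 = 6322 d
Zone B: v = q/n = 0.006169/0.40 = 0.01542 m/d → t_B = 75.1/0.01542 = 4870 d
Total t = 6322 + 4870 = 11190 d
   = 11190 / 365 = 30.7 yr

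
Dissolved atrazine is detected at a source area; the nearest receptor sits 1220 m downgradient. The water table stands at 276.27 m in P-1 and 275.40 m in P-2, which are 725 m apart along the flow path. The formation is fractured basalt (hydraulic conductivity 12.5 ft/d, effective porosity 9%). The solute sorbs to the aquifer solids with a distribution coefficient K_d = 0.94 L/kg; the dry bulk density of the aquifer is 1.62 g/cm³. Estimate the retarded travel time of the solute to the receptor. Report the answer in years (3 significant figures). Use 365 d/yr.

1180 years

Hydraulic gradient i = (276.27 − 275.40) / 725 = 0.87 / 725 = 0.001200
K = 12.5 ft/d × 0.3048 = 3.810 m/d
Darcy flux q = K·i = 3.810 × 0.001200 = 0.004572 m/d
v = Ki/n = 3.810·0.001200/0.09 = 0.05080 m/d
Retardation R = 1 + ρ_b·K_d/n = 1 + 1.62×0.94/0.09 = 17.92
Contaminant velocity v_c = v/R = 0.05080/17.92 = 0.002835 m/d
t = L/v_c = 1220/0.002835 = 430400 d
   = 430400/365 = 1180 yr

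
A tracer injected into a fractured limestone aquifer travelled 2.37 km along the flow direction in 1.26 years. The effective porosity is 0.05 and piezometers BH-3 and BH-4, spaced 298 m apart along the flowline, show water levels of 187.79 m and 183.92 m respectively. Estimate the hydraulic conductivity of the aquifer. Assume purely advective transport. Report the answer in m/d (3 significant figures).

Hydraulic gradient i = (187.79 − 183.92) / 298 = 3.87 / 298 = 0.01299
t = 1.26 years = 459.9 d
L = 2.37 km = 2370 m
v = L / t = 2370 / 459.9 = 5.153 m/d
K = v · n / i = 5.153 × 0.05 / 0.01299 = 19.8 m/d

19.8 m/d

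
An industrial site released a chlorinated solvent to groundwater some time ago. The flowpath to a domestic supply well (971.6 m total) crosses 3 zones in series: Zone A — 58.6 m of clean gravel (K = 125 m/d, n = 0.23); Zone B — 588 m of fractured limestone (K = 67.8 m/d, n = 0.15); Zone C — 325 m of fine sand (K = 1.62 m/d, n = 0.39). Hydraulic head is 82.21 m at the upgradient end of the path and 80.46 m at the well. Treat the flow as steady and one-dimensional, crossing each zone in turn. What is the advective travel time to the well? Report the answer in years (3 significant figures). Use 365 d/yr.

Total head drop ΔH = 82.21 − 80.46 = 1.75 m
Steady 1-D flow in series ⇒ the Darcy flux q is identical in every zone and the zone head losses add (resistances L/K in series).
Σ(L/K) = 58.6/125 + 588/67.8 + 325/1.62 = 0.4688 + 8.673 + 200.6 = 209.8 d
q = ΔH / Σ(L/K) = 1.75 / 209.8 = 0.008343 m/d (same in every zone)
Zone A: v = q/n = 0.008343/0.23 = 0.03627 m/d → t_A = 58.6/0.03627 = 1616 d
Zone B: v = q/n = 0.008343/0.15 = 0.05562 m/d → t_B = 588/0.05562 = 10570 d
Zone C: v = q/n = 0.008343/0.39 = 0.02139 m/d → t_C = 325/0.02139 = 15190 d
Total t = 1616 + 10570 + 15190 = 27380 d
   = 27380 / 365 = 75.0 yr

75.0 years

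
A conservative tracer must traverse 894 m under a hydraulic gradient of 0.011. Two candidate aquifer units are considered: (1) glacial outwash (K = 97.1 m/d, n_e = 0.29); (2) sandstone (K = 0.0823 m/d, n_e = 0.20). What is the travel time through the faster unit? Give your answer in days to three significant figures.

243 days

Unit 1 (glacial outwash): v = 97.1×0.011/0.29 = 3.683 m/d, t = 894/3.683 = 242.7 d
Unit 2 (sandstone): v = 0.0823×0.011/0.20 = 0.004526 m/d, t = 894/0.004526 = 197500 d
Faster unit: t = 243 d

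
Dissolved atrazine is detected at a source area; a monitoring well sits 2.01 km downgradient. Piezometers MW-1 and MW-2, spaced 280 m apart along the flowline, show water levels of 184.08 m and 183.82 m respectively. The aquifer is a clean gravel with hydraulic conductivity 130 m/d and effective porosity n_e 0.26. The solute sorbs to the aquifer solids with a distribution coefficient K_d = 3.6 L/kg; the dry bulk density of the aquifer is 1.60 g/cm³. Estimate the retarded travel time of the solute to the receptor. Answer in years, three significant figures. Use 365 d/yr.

275 years

Hydraulic gradient i = (184.08 − 183.82) / 280 = 0.26 / 280 = 9.286e-4
q = Ki = 130 × 9.286e-4 = 0.1207 m/d
v_s = q/n_e = 0.1207/0.26 = 0.4643 m/d
Retardation R = 1 + ρ_b·K_d/n = 1 + 1.60×3.6/0.26 = 23.15
Contaminant velocity v_c = v/R = 0.4643/23.15 = 0.02005 m/d
L = 2.01 km = 2010 m
t = L/v_c = 2010/0.02005 = 100200 d
   = 100200/365 = 275 yr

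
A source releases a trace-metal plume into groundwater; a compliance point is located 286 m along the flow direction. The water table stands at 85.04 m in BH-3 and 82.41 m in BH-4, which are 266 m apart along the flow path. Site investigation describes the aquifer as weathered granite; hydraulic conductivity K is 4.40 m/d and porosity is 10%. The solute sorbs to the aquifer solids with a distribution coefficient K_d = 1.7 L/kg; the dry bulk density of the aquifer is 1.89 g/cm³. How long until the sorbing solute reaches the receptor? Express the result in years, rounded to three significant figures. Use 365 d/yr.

59.7 years

Hydraulic gradient i = (85.04 − 82.41) / 266 = 2.63 / 266 = 0.009887
q = Ki = 4.40 × 0.009887 = 0.04350 m/d
v_s = q/n_e = 0.04350/0.10 = 0.4350 m/d
Retardation R = 1 + ρ_b·K_d/n = 1 + 1.89×1.7/0.10 = 33.13
Contaminant velocity v_c = v/R = 0.4350/33.13 = 0.01313 m/d
t = L/v_c = 286/0.01313 = 21780 d
   = 21780/365 = 59.7 yr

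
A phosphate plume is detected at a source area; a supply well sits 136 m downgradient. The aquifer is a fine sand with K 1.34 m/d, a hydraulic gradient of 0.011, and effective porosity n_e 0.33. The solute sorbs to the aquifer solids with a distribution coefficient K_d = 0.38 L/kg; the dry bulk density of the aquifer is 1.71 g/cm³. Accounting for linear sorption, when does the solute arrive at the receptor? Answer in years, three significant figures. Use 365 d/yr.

24.8 years

Darcy flux q = K·i = 1.34 × 0.011 = 0.01474 m/d
v = Ki/n = 1.34·0.011/0.33 = 0.04467 m/d
Retardation R = 1 + ρ_b·K_d/n = 1 + 1.71×0.38/0.33 = 2.969
Contaminant velocity v_c = v/R = 0.04467/2.969 = 0.01504 m/d
t = L/v_c = 136/0.01504 = 9040 d
   = 9040/365 = 24.8 yr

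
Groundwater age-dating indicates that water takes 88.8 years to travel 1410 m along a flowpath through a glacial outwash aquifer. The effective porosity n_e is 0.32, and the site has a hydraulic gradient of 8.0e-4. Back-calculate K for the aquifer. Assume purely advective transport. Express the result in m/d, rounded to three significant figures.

17.4 m/d

t = 88.8 years = 32410 d
v = L / t = 1410 / 32410 = 0.04350 m/d
K = v · n / i = 0.04350 × 0.32 / 8.0e-4 = 17.4 m/d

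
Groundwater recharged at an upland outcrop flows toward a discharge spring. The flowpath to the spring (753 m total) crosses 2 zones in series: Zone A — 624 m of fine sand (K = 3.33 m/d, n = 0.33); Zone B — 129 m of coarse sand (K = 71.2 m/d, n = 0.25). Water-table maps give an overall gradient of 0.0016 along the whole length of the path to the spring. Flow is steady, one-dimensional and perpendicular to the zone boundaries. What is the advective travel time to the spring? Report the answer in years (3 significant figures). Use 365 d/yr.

102 years

Steady 1-D flow in series ⇒ the Darcy flux q is identical in every zone and the zone head losses add (resistances L/K in series).
Σ(L/K) = 624/3.33 + 129/71.2 = 187.4 + 1.812 = 189.2 d
K_eq = L_total / Σ(L/K) = 753 / 189.2 = 3.980 m/d
q = K_eq · i = 3.980 × 0.0016 = 0.006368 m/d (same in every zone)
Zone A: v = q/n = 0.006368/0.33 = 0.01930 m/d → t_A = 624/0.01930 = 32340 d
Zone B: v = q/n = 0.006368/0.25 = 0.02547 m/d → t_B = 129/0.02547 = 5064 d
Total t = 32340 + 5064 = 37400 d
   = 37400 / 365 = 102 yr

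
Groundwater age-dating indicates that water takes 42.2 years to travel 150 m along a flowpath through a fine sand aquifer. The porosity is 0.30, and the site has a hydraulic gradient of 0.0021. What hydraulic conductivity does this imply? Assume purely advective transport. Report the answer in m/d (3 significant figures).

t = 42.2 years = 15400 d
v = L / t = 150 / 15400 = 0.009738 m/d
K = v · n / i = 0.009738 × 0.30 / 0.0021 = 1.39 m/d

1.39 m/d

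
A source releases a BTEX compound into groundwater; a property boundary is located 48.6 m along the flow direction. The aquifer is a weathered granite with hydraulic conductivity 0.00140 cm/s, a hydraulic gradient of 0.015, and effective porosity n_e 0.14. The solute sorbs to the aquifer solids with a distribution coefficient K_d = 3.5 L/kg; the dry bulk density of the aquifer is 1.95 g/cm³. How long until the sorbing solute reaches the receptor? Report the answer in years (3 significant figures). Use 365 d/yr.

51.1 years

K = 0.00140 cm/s × 864 = 1.210 m/d
Darcy flux q = K·i = 1.210 × 0.015 = 0.01814 m/d
Seepage velocity v = q / n = 0.01814 / 0.14 = 0.1296 m/d
Retardation R = 1 + ρ_b·K_d/n = 1 + 1.95×3.5/0.14 = 49.75
Contaminant velocity v_c = v/R = 0.1296/49.75 = 0.002605 m/d
t = L/v_c = 48.6/0.002605 = 18660 d
   = 18660/365 = 51.1 yr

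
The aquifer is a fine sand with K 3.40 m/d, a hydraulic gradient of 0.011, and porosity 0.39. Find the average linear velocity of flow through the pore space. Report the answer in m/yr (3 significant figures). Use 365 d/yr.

35.0 m/yr

Specific discharge q = 3.40 × 0.011 = 0.03740 m/d
v = Ki/n = 3.40·0.011/0.39 = 0.09590 m/d
   = 0.09590 × 365 = 35.0 m/yr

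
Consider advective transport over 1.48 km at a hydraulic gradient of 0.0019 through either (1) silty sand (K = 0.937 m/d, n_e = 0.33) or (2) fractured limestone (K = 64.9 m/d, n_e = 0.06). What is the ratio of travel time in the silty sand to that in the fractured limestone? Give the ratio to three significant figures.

381

Unit 1 (silty sand): v = 0.937×0.0019/0.33 = 0.005395 m/d, t = 1480/0.005395 = 274300 d
Unit 2 (fractured limestone): v = 64.9×0.0019/0.06 = 2.055 m/d, t = 1480/2.055 = 720.1 d
t(silty sand) / t(fractured limestone) = 274300/720.1 = 381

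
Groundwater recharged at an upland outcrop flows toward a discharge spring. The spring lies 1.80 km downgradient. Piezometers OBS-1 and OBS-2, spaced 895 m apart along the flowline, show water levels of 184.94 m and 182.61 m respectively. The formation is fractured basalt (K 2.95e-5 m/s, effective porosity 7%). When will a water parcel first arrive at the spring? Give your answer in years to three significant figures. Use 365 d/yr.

52.0 years

Hydraulic gradient i = (184.94 − 182.61) / 895 = 2.33 / 895 = 0.002603
K = 2.95e-5 m/s × 86400 s/d = 2.549 m/d
q = Ki = 2.549 × 0.002603 = 0.006635 m/d
Seepage velocity v = q / n = 0.006635 / 0.07 = 0.09479 m/d
L = 1.80 km = 1800 m
t = L / v = 1800 / 0.09479 = 18990 d
   = 18990 / 365 = 52.0 yr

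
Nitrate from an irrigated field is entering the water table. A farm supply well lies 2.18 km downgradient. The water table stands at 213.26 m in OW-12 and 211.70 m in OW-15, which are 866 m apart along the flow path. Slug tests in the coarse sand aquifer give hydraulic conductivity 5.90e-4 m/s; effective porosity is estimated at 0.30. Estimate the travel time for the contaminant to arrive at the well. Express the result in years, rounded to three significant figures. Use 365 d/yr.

Hydraulic gradient i = (213.26 − 211.70) / 866 = 1.56 / 866 = 0.001801
K = 5.90e-4 m/s × 86400 s/d = 50.98 m/d
Specific discharge q = 50.98 × 0.001801 = 0.09183 m/d
Seepage velocity v = q / n = 0.09183 / 0.30 = 0.3061 m/d
L = 2.18 km = 2180 m
t = L / v = 2180 / 0.3061 = 7122 d
   = 7122 / 365 = 19.5 yr

19.5 years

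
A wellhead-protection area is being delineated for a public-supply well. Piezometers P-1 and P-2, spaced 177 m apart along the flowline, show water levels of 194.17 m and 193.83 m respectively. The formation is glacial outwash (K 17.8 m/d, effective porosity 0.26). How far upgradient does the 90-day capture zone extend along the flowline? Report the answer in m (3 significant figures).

Hydraulic gradient i = (194.17 − 193.83) / 177 = 0.34 / 177 = 0.001921
Specific discharge q = 17.8 × 0.001921 = 0.03419 m/d
v = Ki/n = 17.8·0.001921/0.26 = 0.1315 m/d
L = v × T = 0.1315 × 90 = 11.84 m

11.8 m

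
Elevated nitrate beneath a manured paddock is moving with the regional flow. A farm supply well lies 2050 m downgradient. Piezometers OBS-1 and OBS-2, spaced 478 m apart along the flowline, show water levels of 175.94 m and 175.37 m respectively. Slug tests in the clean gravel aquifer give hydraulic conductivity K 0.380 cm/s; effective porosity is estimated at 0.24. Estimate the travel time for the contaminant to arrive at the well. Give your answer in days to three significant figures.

Hydraulic gradient i = (175.94 − 175.37) / 478 = 0.57 / 478 = 0.001192
K = 0.380 cm/s × 864 = 328.3 m/d
q = Ki = 328.3 × 0.001192 = 0.3915 m/d
Average linear velocity = 0.3915 / 0.24 = 1.631 m/d
t = L / v = 2050 / 1.631 = 1257 d

1260 days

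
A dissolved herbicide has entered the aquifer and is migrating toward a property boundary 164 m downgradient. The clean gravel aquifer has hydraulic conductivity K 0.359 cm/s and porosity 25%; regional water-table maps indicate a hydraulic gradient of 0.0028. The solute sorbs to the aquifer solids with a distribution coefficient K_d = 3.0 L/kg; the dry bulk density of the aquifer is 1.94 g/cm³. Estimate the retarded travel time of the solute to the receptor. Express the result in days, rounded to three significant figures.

1150 days

K = 0.359 cm/s × 864 = 310.2 m/d
Darcy flux q = K·i = 310.2 × 0.0028 = 0.8685 m/d
Seepage velocity v = q / n = 0.8685 / 0.25 = 3.474 m/d
Retardation R = 1 + ρ_b·K_d/n = 1 + 1.94×3.0/0.25 = 24.28
Contaminant velocity v_c = v/R = 3.474/24.28 = 0.1431 m/d
t = L/v_c = 164/0.1431 = 1146 d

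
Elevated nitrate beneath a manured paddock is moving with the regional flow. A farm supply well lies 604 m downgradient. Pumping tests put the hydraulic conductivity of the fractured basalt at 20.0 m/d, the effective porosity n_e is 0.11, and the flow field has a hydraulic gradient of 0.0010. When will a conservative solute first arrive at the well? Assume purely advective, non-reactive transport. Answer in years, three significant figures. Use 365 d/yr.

9.10 years

Darcy flux q = K·i = 20.0 × 0.0010 = 0.02000 m/d
Seepage velocity v = q / n = 0.02000 / 0.11 = 0.1818 m/d
t = L / v = 604 / 0.1818 = 3322 d
   = 3322 / 365 = 9.10 yr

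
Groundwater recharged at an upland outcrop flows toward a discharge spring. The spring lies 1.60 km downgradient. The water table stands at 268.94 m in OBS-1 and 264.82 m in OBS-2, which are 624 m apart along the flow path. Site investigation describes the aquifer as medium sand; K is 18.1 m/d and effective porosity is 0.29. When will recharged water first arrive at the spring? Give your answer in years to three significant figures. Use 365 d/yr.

Hydraulic gradient i = (268.94 − 264.82) / 624 = 4.12 / 624 = 0.006603
q = Ki = 18.1 × 0.006603 = 0.1195 m/d
Average linear velocity = 0.1195 / 0.29 = 0.4121 m/d
L = 1.60 km = 1600 m
t = L / v = 1600 / 0.4121 = 3883 d
   = 3883 / 365 = 10.6 yr

10.6 years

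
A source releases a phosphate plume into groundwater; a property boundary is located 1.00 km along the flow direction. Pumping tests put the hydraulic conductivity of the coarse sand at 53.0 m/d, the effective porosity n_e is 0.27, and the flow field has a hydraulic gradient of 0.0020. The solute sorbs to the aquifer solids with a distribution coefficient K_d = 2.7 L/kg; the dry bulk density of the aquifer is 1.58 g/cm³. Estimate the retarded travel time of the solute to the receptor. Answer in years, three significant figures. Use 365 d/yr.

117 years

q = Ki = 53.0 × 0.0020 = 0.1060 m/d
v_s = q/n_e = 0.1060/0.27 = 0.3926 m/d
Retardation R = 1 + ρ_b·K_d/n = 1 + 1.58×2.7/0.27 = 16.80
Contaminant velocity v_c = v/R = 0.3926/16.80 = 0.02337 m/d
L = 1.00 km = 1000 m
t = L/v_c = 1000/0.02337 = 42790 d
   = 42790/365 = 117 yr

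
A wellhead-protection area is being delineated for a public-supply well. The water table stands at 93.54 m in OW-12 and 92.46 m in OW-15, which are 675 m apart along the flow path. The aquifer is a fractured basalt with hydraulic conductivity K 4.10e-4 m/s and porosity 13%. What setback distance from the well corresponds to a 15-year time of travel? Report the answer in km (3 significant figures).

2.39 km

Hydraulic gradient i = (93.54 − 92.46) / 675 = 1.08 / 675 = 0.001600
K = 4.10e-4 m/s × 86400 s/d = 35.42 m/d
Specific discharge q = 35.42 × 0.001600 = 0.05668 m/d
v_s = q/n_e = 0.05668/0.13 = 0.4360 m/d
T = 15 yr × 365 = 5475 d
L = v × T = 0.4360 × 5475 = 2387 m
   = 2.39 km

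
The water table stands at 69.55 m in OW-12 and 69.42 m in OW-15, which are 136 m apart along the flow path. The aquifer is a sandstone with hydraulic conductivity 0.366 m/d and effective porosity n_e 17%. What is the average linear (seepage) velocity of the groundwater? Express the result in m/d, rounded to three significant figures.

0.00206 m/d

Hydraulic gradient i = (69.55 − 69.42) / 136 = 0.13 / 136 = 9.559e-4
Darcy flux q = K·i = 0.366 × 9.559e-4 = 3.499e-4 m/d
v = Ki/n = 0.366·9.559e-4/0.17 = 0.002058 m/d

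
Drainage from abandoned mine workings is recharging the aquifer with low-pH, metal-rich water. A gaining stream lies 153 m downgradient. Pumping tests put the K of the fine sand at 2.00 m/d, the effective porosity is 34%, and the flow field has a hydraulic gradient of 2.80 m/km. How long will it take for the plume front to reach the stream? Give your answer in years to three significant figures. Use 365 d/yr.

25.5 years

Specific discharge q = 2.00 × 0.0028 = 0.005600 m/d
Seepage velocity v = q / n = 0.005600 / 0.34 = 0.01647 m/d
t = L / v = 153 / 0.01647 = 9289 d
   = 9289 / 365 = 25.5 yr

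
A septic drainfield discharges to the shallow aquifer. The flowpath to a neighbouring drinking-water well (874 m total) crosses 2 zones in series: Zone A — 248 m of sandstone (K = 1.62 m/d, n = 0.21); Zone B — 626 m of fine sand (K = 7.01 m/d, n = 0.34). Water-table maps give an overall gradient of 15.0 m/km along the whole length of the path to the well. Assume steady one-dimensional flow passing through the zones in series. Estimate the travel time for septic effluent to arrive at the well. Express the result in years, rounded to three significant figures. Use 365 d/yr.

For zones in series the flux q is common to all zones; the equivalent conductivity is the harmonic (thickness-weighted) mean, K_eq = L_total / Σ(L_j/K_j).
Σ(L/K) = 248/1.62 + 626/7.01 = 153.1 + 89.30 = 242.4 d
K_eq = L_total / Σ(L/K) = 874 / 242.4 = 3.606 m/d
q = K_eq · i = 3.606 × 0.015 = 0.05409 m/d (same in every zone)
Zone A: v = q/n = 0.05409/0.21 = 0.2576 m/d → t_A = 248/0.2576 = 962.9 d
Zone B: v = q/n = 0.05409/0.34 = 0.1591 m/d → t_B = 626/0.1591 = 3935 d
Total t = 962.9 + 3935 = 4898 d
   = 4898 / 365 = 13.4 yr

13.4 years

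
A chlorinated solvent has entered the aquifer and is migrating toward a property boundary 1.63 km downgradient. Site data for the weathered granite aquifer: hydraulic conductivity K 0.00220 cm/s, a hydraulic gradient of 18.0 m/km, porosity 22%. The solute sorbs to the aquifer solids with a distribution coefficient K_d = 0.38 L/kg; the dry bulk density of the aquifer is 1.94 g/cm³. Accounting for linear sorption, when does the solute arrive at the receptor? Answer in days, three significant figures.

45600 days

K = 0.00220 cm/s × 864 = 1.901 m/d
Darcy flux q = K·i = 1.901 × 0.018 = 0.03421 m/d
Seepage velocity v = q / n = 0.03421 / 0.22 = 0.1555 m/d
Retardation R = 1 + ρ_b·K_d/n = 1 + 1.94×0.38/0.22 = 4.351
Contaminant velocity v_c = v/R = 0.1555/4.351 = 0.03574 m/d
L = 1.63 km = 1630 m
t = L/v_c = 1630/0.03574 = 45600 d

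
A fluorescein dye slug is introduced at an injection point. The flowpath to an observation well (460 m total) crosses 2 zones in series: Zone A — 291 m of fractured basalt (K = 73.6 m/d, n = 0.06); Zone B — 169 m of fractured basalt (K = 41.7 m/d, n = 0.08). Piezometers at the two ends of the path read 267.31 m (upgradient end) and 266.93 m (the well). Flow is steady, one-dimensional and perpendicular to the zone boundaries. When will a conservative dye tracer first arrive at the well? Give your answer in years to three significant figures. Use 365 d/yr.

Total head drop ΔH = 267.31 − 266.93 = 0.38 m
Steady 1-D flow in series ⇒ the Darcy flux q is identical in every zone and the zone head losses add (resistances L/K in series).
Σ(L/K) = 291/73.6 + 169/41.7 = 3.954 + 4.053 = 8.007 d
q = ΔH / Σ(L/K) = 0.38 / 8.007 = 0.04746 m/d (same in every zone)
Zone A: v = q/n = 0.04746/0.06 = 0.7910 m/d → t_A = 291/0.7910 = 367.9 d
Zone B: v = q/n = 0.04746/0.08 = 0.5933 m/d → t_B = 169/0.5933 = 284.9 d
Total t = 367.9 + 284.9 = 652.7 d
   = 652.7 / 365 = 1.79 yr

1.79 years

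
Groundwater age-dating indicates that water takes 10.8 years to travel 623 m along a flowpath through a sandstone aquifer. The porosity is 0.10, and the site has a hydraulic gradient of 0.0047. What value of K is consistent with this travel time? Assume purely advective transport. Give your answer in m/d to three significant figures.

3.36 m/d

t = 10.8 years = 3942 d
v = L / t = 623 / 3942 = 0.1580 m/d
K = v · n / i = 0.1580 × 0.10 / 0.0047 = 3.36 m/d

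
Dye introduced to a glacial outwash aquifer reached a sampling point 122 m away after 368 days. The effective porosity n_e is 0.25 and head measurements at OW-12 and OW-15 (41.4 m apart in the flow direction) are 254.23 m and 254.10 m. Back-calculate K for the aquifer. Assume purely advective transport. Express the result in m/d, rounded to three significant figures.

Hydraulic gradient i = (254.23 − 254.10) / 41.4 = 0.13 / 41.4 = 0.003140
v = L / t = 122 / 368 = 0.3315 m/d
K = v · n / i = 0.3315 × 0.25 / 0.003140 = 26.4 m/d

26.4 m/d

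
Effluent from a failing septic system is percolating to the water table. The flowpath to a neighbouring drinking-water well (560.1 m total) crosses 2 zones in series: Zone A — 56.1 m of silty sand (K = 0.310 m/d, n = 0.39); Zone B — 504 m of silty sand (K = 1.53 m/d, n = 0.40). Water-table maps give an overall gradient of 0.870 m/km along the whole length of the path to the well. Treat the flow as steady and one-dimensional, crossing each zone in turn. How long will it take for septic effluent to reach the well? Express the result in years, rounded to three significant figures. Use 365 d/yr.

641 years

For zones in series the flux q is common to all zones; the equivalent conductivity is the harmonic (thickness-weighted) mean, K_eq = L_total / Σ(L_j/K_j).
Σ(L/K) = 56.1/0.310 + 504/1.53 = 181.0 + 329.4 = 510.4 d
K_eq = L_total / Σ(L/K) = 560.1 / 510.4 = 1.097 m/d
q = K_eq · i = 1.097 × 8.7e-4 = 9.548e-4 m/d (same in every zone)
Zone A: v = q/n = 9.548e-4/0.39 = 0.002448 m/d → t_A = 56.1/0.002448 = 22920 d
Zone B: v = q/n = 9.548e-4/0.40 = 0.002387 m/d → t_B = 504/0.002387 = 211200 d
Total t = 22920 + 211200 = 234100 d
   = 234100 / 365 = 641 yr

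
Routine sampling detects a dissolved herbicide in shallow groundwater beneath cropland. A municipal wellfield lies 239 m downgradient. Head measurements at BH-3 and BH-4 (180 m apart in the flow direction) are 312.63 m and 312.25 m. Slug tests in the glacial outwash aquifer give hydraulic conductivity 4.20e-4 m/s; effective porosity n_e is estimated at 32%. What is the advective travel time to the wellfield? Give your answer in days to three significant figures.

998 days

Hydraulic gradient i = (312.63 − 312.25) / 180 = 0.38 / 180 = 0.002111
K = 4.20e-4 m/s × 86400 s/d = 36.29 m/d
Specific discharge q = 36.29 × 0.002111 = 0.07661 m/d
v = Ki/n = 36.29·0.002111/0.32 = 0.2394 m/d
t = L / v = 239 / 0.2394 = 998.3 d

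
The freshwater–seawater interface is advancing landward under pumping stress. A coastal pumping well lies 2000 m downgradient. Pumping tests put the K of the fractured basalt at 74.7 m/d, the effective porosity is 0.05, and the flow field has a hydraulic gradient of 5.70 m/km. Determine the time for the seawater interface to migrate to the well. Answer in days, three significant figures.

Darcy flux q = K·i = 74.7 × 0.0057 = 0.4258 m/d
v_s = q/n_e = 0.4258/0.05 = 8.516 m/d
t = L / v = 2000 / 8.516 = 234.9 d

235 days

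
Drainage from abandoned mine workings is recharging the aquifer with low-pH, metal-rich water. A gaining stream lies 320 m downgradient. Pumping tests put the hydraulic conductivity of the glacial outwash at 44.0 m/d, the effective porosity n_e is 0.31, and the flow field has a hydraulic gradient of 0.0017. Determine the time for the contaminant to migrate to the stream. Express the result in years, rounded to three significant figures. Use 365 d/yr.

q = Ki = 44.0 × 0.0017 = 0.07480 m/d
v_s = q/n_e = 0.07480/0.31 = 0.2413 m/d
t = L / v = 320 / 0.2413 = 1326 d
   = 1326 / 365 = 3.63 yr

3.63 years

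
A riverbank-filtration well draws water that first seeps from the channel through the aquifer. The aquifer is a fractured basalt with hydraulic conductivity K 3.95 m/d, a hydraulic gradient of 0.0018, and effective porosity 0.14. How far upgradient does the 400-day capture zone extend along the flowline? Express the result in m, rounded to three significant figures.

q = Ki = 3.95 × 0.0018 = 0.007110 m/d
Seepage velocity v = q / n = 0.007110 / 0.14 = 0.05079 m/d
L = v × T = 0.05079 × 400 = 20.31 m

20.3 m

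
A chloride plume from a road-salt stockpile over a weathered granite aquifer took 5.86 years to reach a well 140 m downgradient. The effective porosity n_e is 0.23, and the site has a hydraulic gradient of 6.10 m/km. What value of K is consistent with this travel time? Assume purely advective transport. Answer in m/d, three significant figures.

2.47 m/d

t = 5.86 years = 2139 d
v = L / t = 140 / 2139 = 0.06545 m/d
K = v · n / i = 0.06545 × 0.23 / 0.0061 = 2.47 m/d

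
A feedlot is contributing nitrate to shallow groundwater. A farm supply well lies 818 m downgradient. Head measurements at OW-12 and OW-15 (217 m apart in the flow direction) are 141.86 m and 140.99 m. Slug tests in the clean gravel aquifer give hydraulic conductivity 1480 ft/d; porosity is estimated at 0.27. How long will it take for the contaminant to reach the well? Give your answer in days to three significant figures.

Hydraulic gradient i = (141.86 − 140.99) / 217 = 0.87 / 217 = 0.004009
K = 1480 ft/d × 0.3048 = 451.1 m/d
q = Ki = 451.1 × 0.004009 = 1.809 m/d
v_s = q/n_e = 1.809/0.27 = 6.698 m/d
t = L / v = 818 / 6.698 = 122.1 d

122 days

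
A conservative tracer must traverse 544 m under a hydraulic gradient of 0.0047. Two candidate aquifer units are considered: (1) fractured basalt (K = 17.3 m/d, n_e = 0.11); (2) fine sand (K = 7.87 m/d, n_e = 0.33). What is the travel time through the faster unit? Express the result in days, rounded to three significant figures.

736 days

Unit 1 (fractured basalt): v = 17.3×0.0047/0.11 = 0.7392 m/d, t = 544/0.7392 = 735.9 d
Unit 2 (fine sand): v = 7.87×0.0047/0.33 = 0.1121 m/d, t = 544/0.1121 = 4853 d
Faster unit: t = 736 d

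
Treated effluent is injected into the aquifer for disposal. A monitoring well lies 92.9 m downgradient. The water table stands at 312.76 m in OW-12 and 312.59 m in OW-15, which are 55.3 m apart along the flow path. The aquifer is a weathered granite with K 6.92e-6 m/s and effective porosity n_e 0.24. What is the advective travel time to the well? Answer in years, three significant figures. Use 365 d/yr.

Hydraulic gradient i = (312.76 − 312.59) / 55.3 = 0.17 / 55.3 = 0.003074
K = 6.92e-6 m/s × 86400 s/d = 0.5979 m/d
Specific discharge q = 0.5979 × 0.003074 = 0.001838 m/d
Seepage velocity v = q / n = 0.001838 / 0.24 = 0.007658 m/d
t = L / v = 92.9 / 0.007658 = 12130 d
   = 12130 / 365 = 33.2 yr

33.2 years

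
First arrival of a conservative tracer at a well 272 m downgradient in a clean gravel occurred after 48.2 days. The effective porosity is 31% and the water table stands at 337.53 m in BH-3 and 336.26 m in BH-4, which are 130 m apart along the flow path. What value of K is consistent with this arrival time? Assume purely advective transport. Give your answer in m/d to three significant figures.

179 m/d

Hydraulic gradient i = (337.53 − 336.26) / 130 = 1.27 / 130 = 0.009769
v = L / t = 272 / 48.2 = 5.643 m/d
K = v · n / i = 5.643 × 0.31 / 0.009769 = 179 m/d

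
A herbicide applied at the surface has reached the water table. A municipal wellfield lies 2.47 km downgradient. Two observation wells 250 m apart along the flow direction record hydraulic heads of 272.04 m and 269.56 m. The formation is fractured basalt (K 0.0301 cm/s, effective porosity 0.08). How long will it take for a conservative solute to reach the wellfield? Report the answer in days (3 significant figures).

766 days

Hydraulic gradient i = (272.04 − 269.56) / 250 = 2.48 / 250 = 0.009920
K = 0.0301 cm/s × 864 = 26.01 m/d
Specific discharge q = 26.01 × 0.009920 = 0.2580 m/d
v_s = q/n_e = 0.2580/0.08 = 3.225 m/d
L = 2.47 km = 2470 m
t = L / v = 2470 / 3.225 = 765.9 d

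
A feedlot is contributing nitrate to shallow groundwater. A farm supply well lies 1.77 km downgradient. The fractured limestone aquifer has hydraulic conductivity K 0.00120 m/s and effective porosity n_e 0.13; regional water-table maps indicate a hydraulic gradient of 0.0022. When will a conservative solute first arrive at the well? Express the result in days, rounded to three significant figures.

1010 days

K = 0.00120 m/s × 86400 s/d = 103.7 m/d
q = Ki = 103.7 × 0.0022 = 0.2281 m/d
v = Ki/n = 103.7·0.0022/0.13 = 1.755 m/d
L = 1.77 km = 1770 m
t = L / v = 1770 / 1.755 = 1009 d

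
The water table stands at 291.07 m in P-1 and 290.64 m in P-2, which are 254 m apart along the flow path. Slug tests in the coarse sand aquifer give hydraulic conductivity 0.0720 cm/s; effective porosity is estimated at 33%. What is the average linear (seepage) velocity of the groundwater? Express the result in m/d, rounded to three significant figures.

0.319 m/d

Hydraulic gradient i = (291.07 − 290.64) / 254 = 0.43 / 254 = 0.001693
K = 0.0720 cm/s × 864 = 62.21 m/d
q = Ki = 62.21 × 0.001693 = 0.1053 m/d
Seepage velocity v = q / n = 0.1053 / 0.33 = 0.3191 m/d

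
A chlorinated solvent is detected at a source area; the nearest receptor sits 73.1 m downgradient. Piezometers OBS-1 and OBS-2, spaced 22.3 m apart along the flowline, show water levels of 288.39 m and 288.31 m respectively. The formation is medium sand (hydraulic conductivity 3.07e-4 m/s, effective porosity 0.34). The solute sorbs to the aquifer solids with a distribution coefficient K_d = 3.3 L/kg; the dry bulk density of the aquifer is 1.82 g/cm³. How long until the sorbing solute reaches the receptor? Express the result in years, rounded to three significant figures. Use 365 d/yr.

Hydraulic gradient i = (288.39 − 288.31) / 22.3 = 0.08 / 22.3 = 0.003587
K = 3.07e-4 m/s × 86400 s/d = 26.52 m/d
q = Ki = 26.52 × 0.003587 = 0.09516 m/d
v = Ki/n = 26.52·0.003587/0.34 = 0.2799 m/d
Retardation R = 1 + ρ_b·K_d/n = 1 + 1.82×3.3/0.34 = 18.66
Contaminant velocity v_c = v/R = 0.2799/18.66 = 0.01499 m/d
t = L/v_c = 73.1/0.01499 = 4875 d
   = 4875/365 = 13.4 yr

13.4 years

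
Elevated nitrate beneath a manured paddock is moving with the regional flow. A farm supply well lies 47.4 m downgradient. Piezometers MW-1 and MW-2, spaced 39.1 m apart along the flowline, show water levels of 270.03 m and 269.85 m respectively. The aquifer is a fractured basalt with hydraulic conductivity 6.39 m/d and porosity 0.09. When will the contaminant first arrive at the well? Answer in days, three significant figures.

Hydraulic gradient i = (270.03 − 269.85) / 39.1 = 0.18 / 39.1 = 0.004604
Specific discharge q = 6.39 × 0.004604 = 0.02942 m/d
v_s = q/n_e = 0.02942/0.09 = 0.3269 m/d
t = L / v = 47.4 / 0.3269 = 145.0 d

145 days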